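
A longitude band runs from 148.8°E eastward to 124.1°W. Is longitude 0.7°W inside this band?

No

Band width going east from +148.8° to -124.1°: ((-124.1 − 148.8) mod 360) = 87.1°.
Offset of -0.7° east of the west edge: ((-0.7 − 148.8) mod 360) = 210.5°.
210.5° > 87.1° ⇒ outside.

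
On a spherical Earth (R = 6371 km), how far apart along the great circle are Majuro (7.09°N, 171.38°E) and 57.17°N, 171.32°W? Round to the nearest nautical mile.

3115 nmi

Δλ = -171.32 − 171.38 = -342.70°; wrapped into (−180°, 180°]: 17.30°.
Δφ = 57.17 − 7.09 = 50.08°.
a = sin²(Δφ/2) + cos φ₁ · cos φ₂ · sin²(Δλ/2) = 0.191311.
c = 2·atan2(√a, √(1−a)) = 0.90539 rad → d = 6371·c ≈ 5768.24 km ≈ 3114.60 nmi.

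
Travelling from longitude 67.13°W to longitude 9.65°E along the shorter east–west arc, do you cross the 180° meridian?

Signed shortest Δλ = ((9.65 − -67.13 + 180) mod 360) − 180 = 76.78°.
Going east by 76.78° from -67.13° reaches +9.65° without touching 180°.

No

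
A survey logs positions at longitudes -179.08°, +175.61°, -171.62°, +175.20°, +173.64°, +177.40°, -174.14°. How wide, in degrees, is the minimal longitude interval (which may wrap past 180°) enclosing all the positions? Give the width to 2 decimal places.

Sort the longitudes: -179.08°, -174.14°, -171.62°, +173.64°, +175.20°, +175.61°, +177.40°.
Eastward gaps between consecutive values (wrapping around): 4.94°, 2.52°, 345.26°, 1.56°, 0.41°, 1.79°, 3.52°.
Largest gap = 345.26° ⇒ minimal covering band is its complement: 360° − 345.26° = 14.74°.
Band runs from +173.64° eastward to -171.62°, crossing the antimeridian.

14.74°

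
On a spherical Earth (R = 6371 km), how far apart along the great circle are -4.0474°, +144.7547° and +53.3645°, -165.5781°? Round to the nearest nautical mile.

Δλ = -165.5781 − 144.7547 = -310.3328°; wrapped into (−180°, 180°]: 49.6672°.
Δφ = 53.3645 − -4.0474 = 57.4119°.
a = sin²(Δφ/2) + cos φ₁ · cos φ₂ · sin²(Δλ/2) = 0.335694.
c = 2·atan2(√a, √(1−a)) = 1.23596 rad → d = 6371·c ≈ 7874.31 km ≈ 4251.79 nmi.

4252 nmi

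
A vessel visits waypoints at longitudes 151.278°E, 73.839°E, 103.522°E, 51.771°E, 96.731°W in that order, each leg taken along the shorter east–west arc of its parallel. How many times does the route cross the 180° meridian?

0

Leg 1: +151.278° → +73.839°, shortest Δλ = -77.439° (west) — does not cross 180°.
Leg 2: +73.839° → +103.522°, shortest Δλ = 29.683° (east) — does not cross 180°.
Leg 3: +103.522° → +51.771°, shortest Δλ = -51.751° (west) — does not cross 180°.
Leg 4: +51.771° → -96.731°, shortest Δλ = -148.502° (west) — does not cross 180°.
Total crossings: 0.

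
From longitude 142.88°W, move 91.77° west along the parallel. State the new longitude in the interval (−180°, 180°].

Start at -142.88°; shift −91.77° → -234.65°.
-234.65° lies outside (−180°, 180°]; add 360° → +125.35°.

125.35°E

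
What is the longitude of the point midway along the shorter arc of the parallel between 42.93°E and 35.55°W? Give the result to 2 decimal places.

3.69°E

Signed shortest Δλ from +42.93° to -35.55° is -78.48°.
Midpoint longitude = +42.93° + (-78.48°)/2 = +42.93° − 39.24° = +3.69°.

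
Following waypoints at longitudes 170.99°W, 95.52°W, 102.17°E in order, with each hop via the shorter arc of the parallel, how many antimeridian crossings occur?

Leg 1: -170.99° → -95.52°, shortest Δλ = 75.47° (east) — does not cross 180°.
Leg 2: -95.52° → +102.17°, shortest Δλ = -162.31° (west) — crosses 180°.
Total crossings: 1.

1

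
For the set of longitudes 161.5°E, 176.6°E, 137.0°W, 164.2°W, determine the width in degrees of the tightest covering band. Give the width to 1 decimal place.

61.5°

Sort the longitudes: -164.2°, -137.0°, +161.5°, +176.6°.
Eastward gaps between consecutive values (wrapping around): 27.2°, 298.5°, 15.1°, 19.2°.
Largest gap = 298.5° ⇒ minimal covering band is its complement: 360° − 298.5° = 61.5°.
Band runs from +161.5° eastward to -137.0°, crossing the antimeridian.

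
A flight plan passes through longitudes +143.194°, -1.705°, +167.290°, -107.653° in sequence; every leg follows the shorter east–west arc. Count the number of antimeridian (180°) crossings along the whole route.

Leg 1: +143.194° → -1.705°, shortest Δλ = -144.899° (west) — does not cross 180°.
Leg 2: -1.705° → +167.290°, shortest Δλ = 168.995° (east) — does not cross 180°.
Leg 3: +167.290° → -107.653°, shortest Δλ = 85.057° (east) — crosses 180°.
Total crossings: 1.

1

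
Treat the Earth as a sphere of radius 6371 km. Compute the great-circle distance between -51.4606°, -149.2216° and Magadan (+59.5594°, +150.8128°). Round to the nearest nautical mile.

Δλ = 150.8128 − -149.2216 = 300.0344°; wrapped into (−180°, 180°]: -59.9656°.
Δφ = 59.5594 − -51.4606 = 111.0200°.
a = sin²(Δφ/2) + cos φ₁ · cos φ₂ · sin²(Δλ/2) = 0.758181.
c = 2·atan2(√a, √(1−a)) = 2.11339 rad → d = 6371·c ≈ 13464.44 km ≈ 7270.21 nmi.

7270 nmi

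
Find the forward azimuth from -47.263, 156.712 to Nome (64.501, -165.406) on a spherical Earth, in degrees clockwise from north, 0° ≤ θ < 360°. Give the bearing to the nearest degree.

Δλ = -165.406 − 156.712 = -322.118°; wrapped into (−180°, 180°]: 37.882°.
θ = atan2( sin Δλ · cos φ₂ , cos φ₁ · sin φ₂ − sin φ₁ · cos φ₂ · cos Δλ )
  = atan2(0.26434, 0.86209) = 17.047° → normalised to [0°, 360°): 17.047°.

17°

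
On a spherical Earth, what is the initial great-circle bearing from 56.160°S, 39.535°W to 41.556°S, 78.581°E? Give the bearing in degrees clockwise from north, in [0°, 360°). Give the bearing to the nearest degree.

135°

Δλ = 78.581 − -39.535 = 118.116°.
θ = atan2( sin Δλ · cos φ₂ , cos φ₁ · sin φ₂ − sin φ₁ · cos φ₂ · cos Δλ )
  = atan2(0.66000, -0.66231) = 135.100° → normalised to [0°, 360°): 135.100°.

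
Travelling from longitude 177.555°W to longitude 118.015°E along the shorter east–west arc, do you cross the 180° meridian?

Naïve |118.015 − -177.555| = 295.57° > 180°, so the shorter arc goes the other way round — across 180°.
Signed shortest Δλ = ((118.015 − -177.555 + 180) mod 360) − 180 = -64.43°.
Going west by 64.43° from -177.555° passes through 180° before reaching +118.015°.

Yes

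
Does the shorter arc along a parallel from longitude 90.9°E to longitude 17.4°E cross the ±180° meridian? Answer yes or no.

No

Signed shortest Δλ = ((17.4 − 90.9 + 180) mod 360) − 180 = -73.5°.
Going west by 73.5° from +90.9° reaches +17.4° without touching 180°.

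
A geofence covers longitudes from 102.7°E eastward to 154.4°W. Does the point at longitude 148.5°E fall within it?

Yes

Band width going east from +102.7° to -154.4°: ((-154.4 − 102.7) mod 360) = 102.9°.
Offset of +148.5° east of the west edge: ((148.5 − 102.7) mod 360) = 45.8°.
45.8° ≤ 102.9° ⇒ inside.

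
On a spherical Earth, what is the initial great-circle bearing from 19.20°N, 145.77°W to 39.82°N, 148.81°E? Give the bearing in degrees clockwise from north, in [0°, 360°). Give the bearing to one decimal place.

305.6°

Δλ = 148.81 − -145.77 = 294.58°; wrapped into (−180°, 180°]: -65.42°.
θ = atan2( sin Δλ · cos φ₂ , cos φ₁ · sin φ₂ − sin φ₁ · cos φ₂ · cos Δλ )
  = atan2(-0.69846, 0.49969) = -54.419° → normalised to [0°, 360°): 305.581°.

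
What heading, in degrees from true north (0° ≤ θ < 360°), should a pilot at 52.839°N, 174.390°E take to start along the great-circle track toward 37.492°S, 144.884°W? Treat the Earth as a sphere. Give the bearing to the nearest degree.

149°

Δλ = -144.884 − 174.390 = -319.274°; wrapped into (−180°, 180°]: 40.726°.
θ = atan2( sin Δλ · cos φ₂ , cos φ₁ · sin φ₂ − sin φ₁ · cos φ₂ · cos Δλ )
  = atan2(0.51767, -0.84686) = 148.563° → normalised to [0°, 360°): 148.563°.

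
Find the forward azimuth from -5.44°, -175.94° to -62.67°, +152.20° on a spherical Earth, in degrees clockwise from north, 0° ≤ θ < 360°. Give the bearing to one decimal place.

196.0°

Δλ = 152.20 − -175.94 = 328.14°; wrapped into (−180°, 180°]: -31.86°.
θ = atan2( sin Δλ · cos φ₂ , cos φ₁ · sin φ₂ − sin φ₁ · cos φ₂ · cos Δλ )
  = atan2(-0.24234, -0.84741) = -164.041° → normalised to [0°, 360°): 195.959°.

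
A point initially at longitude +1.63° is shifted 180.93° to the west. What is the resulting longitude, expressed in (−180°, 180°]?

Start at +1.63°; shift −180.93° → -179.30°.
-179.30° already lies in (−180°, 180°].

-179.30°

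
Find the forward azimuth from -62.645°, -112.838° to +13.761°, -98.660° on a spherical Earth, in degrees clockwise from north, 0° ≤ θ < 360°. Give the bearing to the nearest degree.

14°

Δλ = -98.660 − -112.838 = 14.178°.
θ = atan2( sin Δλ · cos φ₂ , cos φ₁ · sin φ₂ − sin φ₁ · cos φ₂ · cos Δλ )
  = atan2(0.23790, 0.94571) = 14.120° → normalised to [0°, 360°): 14.120°.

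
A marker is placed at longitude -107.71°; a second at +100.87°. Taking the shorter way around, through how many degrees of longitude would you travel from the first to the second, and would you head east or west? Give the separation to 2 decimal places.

Raw difference: 100.87 − -107.71 = 208.58°.
Normalise into (−180°, 180°]: 208.58° − 360° = -151.42°.
Negative ⇒ the second point lies to the west; separation 151.42°.

151.42° west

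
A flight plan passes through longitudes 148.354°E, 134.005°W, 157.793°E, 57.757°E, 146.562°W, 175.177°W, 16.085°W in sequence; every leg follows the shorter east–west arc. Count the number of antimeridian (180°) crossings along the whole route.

Leg 1: +148.354° → -134.005°, shortest Δλ = 77.641° (east) — crosses 180°.
Leg 2: -134.005° → +157.793°, shortest Δλ = -68.202° (west) — crosses 180°.
Leg 3: +157.793° → +57.757°, shortest Δλ = -100.036° (west) — does not cross 180°.
Leg 4: +57.757° → -146.562°, shortest Δλ = 155.681° (east) — crosses 180°.
Leg 5: -146.562° → -175.177°, shortest Δλ = -28.615° (west) — does not cross 180°.
Leg 6: -175.177° → -16.085°, shortest Δλ = 159.092° (east) — does not cross 180°.
Total crossings: 3.

3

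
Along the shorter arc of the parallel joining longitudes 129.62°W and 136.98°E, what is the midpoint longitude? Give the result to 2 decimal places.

176.32°W

Signed shortest Δλ from -129.62° to +136.98° is -93.40°.
Midpoint longitude = -129.62° + (-93.40°)/2 = -129.62° − 46.70° = -176.32°.
(The naïve average (-129.62 + +136.98)/2 = 3.68° is on the wrong side of the globe.)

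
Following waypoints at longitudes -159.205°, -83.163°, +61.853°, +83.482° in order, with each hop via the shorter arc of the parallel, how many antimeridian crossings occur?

0

Leg 1: -159.205° → -83.163°, shortest Δλ = 76.042° (east) — does not cross 180°.
Leg 2: -83.163° → +61.853°, shortest Δλ = 145.016° (east) — does not cross 180°.
Leg 3: +61.853° → +83.482°, shortest Δλ = 21.629° (east) — does not cross 180°.
Total crossings: 0.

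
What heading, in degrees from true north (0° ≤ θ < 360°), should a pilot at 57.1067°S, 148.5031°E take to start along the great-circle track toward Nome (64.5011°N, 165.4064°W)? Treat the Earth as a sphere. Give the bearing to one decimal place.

22.7°

Δλ = -165.4064 − 148.5031 = -313.9095°; wrapped into (−180°, 180°]: 46.0905°.
θ = atan2( sin Δλ · cos φ₂ , cos φ₁ · sin φ₂ − sin φ₁ · cos φ₂ · cos Δλ )
  = atan2(0.31014, 0.74087) = 22.715° → normalised to [0°, 360°): 22.715°.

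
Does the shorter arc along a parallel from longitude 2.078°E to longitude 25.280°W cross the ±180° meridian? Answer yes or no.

Signed shortest Δλ = ((-25.280 − 2.078 + 180) mod 360) − 180 = -27.358°.
Going west by 27.358° from +2.078° reaches -25.280° without touching 180°.

No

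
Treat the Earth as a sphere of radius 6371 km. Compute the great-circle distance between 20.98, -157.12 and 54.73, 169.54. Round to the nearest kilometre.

Δλ = 169.54 − -157.12 = 326.66°; wrapped into (−180°, 180°]: -33.34°.
Δφ = 54.73 − 20.98 = 33.75°.
a = sin²(Δφ/2) + cos φ₁ · cos φ₂ · sin²(Δλ/2) = 0.128631.
c = 2·atan2(√a, √(1−a)) = 0.73365 rad → d = 6371·c ≈ 4674.06 km.

4674 km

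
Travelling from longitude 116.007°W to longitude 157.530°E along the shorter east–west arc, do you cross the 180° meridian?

Yes

Naïve |157.530 − -116.007| = 273.537° > 180°, so the shorter arc goes the other way round — across 180°.
Signed shortest Δλ = ((157.530 − -116.007 + 180) mod 360) − 180 = -86.463°.
Going west by 86.463° from -116.007° passes through 180° before reaching +157.530°.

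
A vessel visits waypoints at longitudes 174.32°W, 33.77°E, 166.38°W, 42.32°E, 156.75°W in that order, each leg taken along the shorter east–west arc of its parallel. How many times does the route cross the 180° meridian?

4

Leg 1: -174.32° → +33.77°, shortest Δλ = -151.91° (west) — crosses 180°.
Leg 2: +33.77° → -166.38°, shortest Δλ = 159.85° (east) — crosses 180°.
Leg 3: -166.38° → +42.32°, shortest Δλ = -151.3° (west) — crosses 180°.
Leg 4: +42.32° → -156.75°, shortest Δλ = 160.93° (east) — crosses 180°.
Total crossings: 4.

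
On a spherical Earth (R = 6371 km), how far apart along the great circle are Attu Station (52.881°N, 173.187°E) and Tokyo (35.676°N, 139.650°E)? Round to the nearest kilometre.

3237 km

Δλ = 139.650 − 173.187 = -33.537°.
Δφ = 35.676 − 52.881 = -17.205°.
a = sin²(Δφ/2) + cos φ₁ · cos φ₂ · sin²(Δλ/2) = 0.063177.
c = 2·atan2(√a, √(1−a)) = 0.50815 rad → d = 6371·c ≈ 3237.43 km.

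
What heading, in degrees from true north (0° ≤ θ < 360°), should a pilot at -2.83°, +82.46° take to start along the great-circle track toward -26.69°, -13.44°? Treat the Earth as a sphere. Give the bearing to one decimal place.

Δλ = -13.44 − 82.46 = -95.90°.
θ = atan2( sin Δλ · cos φ₂ , cos φ₁ · sin φ₂ − sin φ₁ · cos φ₂ · cos Δλ )
  = atan2(-0.88872, -0.45315) = -117.017° → normalised to [0°, 360°): 242.983°.

243.0°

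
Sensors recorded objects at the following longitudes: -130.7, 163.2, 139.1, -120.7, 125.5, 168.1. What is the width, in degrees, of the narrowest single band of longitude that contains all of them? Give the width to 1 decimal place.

Sort the longitudes: -130.7°, -120.7°, +125.5°, +139.1°, +163.2°, +168.1°.
Eastward gaps between consecutive values (wrapping around): 10.0°, 246.2°, 13.6°, 24.1°, 4.9°, 61.2°.
Largest gap = 246.2° ⇒ minimal covering band is its complement: 360° − 246.2° = 113.8°.
Band runs from +125.5° eastward to -120.7°, crossing the antimeridian.

113.8°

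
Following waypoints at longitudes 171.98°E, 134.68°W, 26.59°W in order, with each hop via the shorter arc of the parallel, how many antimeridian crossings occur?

1

Leg 1: +171.98° → -134.68°, shortest Δλ = 53.34° (east) — crosses 180°.
Leg 2: -134.68° → -26.59°, shortest Δλ = 108.09° (east) — does not cross 180°.
Total crossings: 1.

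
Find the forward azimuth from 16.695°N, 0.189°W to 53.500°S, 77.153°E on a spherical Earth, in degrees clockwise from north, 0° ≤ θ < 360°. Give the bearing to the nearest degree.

Δλ = 77.153 − -0.189 = 77.342°.
θ = atan2( sin Δλ · cos φ₂ , cos φ₁ · sin φ₂ − sin φ₁ · cos φ₂ · cos Δλ )
  = atan2(0.58037, -0.80742) = 144.292° → normalised to [0°, 360°): 144.292°.

144°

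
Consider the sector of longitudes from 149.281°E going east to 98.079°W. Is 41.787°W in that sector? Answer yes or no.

Band width going east from +149.281° to -98.079°: ((-98.079 − 149.281) mod 360) = 112.640°.
Offset of -41.787° east of the west edge: ((-41.787 − 149.281) mod 360) = 168.932°.
168.932° > 112.640° ⇒ outside.

No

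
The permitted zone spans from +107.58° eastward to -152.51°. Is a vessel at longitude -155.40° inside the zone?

Band width going east from +107.58° to -152.51°: ((-152.51 − 107.58) mod 360) = 99.91°.
Offset of -155.40° east of the west edge: ((-155.40 − 107.58) mod 360) = 97.02°.
97.02° ≤ 99.91° ⇒ inside.

Yes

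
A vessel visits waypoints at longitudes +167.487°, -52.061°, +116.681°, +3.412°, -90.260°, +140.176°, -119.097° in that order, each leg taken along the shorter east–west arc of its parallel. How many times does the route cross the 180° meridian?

3

Leg 1: +167.487° → -52.061°, shortest Δλ = 140.452° (east) — crosses 180°.
Leg 2: -52.061° → +116.681°, shortest Δλ = 168.742° (east) — does not cross 180°.
Leg 3: +116.681° → +3.412°, shortest Δλ = -113.269° (west) — does not cross 180°.
Leg 4: +3.412° → -90.260°, shortest Δλ = -93.672° (west) — does not cross 180°.
Leg 5: -90.260° → +140.176°, shortest Δλ = -129.564° (west) — crosses 180°.
Leg 6: +140.176° → -119.097°, shortest Δλ = 100.727° (east) — crosses 180°.
Total crossings: 3.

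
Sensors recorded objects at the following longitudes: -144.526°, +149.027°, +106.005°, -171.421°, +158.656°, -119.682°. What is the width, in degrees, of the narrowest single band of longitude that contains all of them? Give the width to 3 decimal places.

Sort the longitudes: -171.421°, -144.526°, -119.682°, +106.005°, +149.027°, +158.656°.
Eastward gaps between consecutive values (wrapping around): 26.895°, 24.844°, 225.687°, 43.022°, 9.629°, 29.923°.
Largest gap = 225.687° ⇒ minimal covering band is its complement: 360° − 225.687° = 134.313°.
Band runs from +106.005° eastward to -119.682°, crossing the antimeridian.

134.313°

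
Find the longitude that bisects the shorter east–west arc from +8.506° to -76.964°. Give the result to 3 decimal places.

Signed shortest Δλ from +8.506° to -76.964° is -85.470°.
Midpoint longitude = +8.506° + (-85.470°)/2 = +8.506° − 42.735° = -34.229°.

-34.229°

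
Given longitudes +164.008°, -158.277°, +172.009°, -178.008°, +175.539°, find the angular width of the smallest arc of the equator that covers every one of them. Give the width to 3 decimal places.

Sort the longitudes: -178.008°, -158.277°, +164.008°, +172.009°, +175.539°.
Eastward gaps between consecutive values (wrapping around): 19.731°, 322.285°, 8.001°, 3.530°, 6.453°.
Largest gap = 322.285° ⇒ minimal covering band is its complement: 360° − 322.285° = 37.715°.
Band runs from +164.008° eastward to -158.277°, crossing the antimeridian.

37.715°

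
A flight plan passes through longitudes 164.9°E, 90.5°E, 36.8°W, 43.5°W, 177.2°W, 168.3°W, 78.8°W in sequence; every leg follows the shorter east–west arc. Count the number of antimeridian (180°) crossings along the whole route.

Leg 1: +164.9° → +90.5°, shortest Δλ = -74.4° (west) — does not cross 180°.
Leg 2: +90.5° → -36.8°, shortest Δλ = -127.3° (west) — does not cross 180°.
Leg 3: -36.8° → -43.5°, shortest Δλ = -6.7° (west) — does not cross 180°.
Leg 4: -43.5° → -177.2°, shortest Δλ = -133.7° (west) — does not cross 180°.
Leg 5: -177.2° → -168.3°, shortest Δλ = 8.9° (east) — does not cross 180°.
Leg 6: -168.3° → -78.8°, shortest Δλ = 89.5° (east) — does not cross 180°.
Total crossings: 0.

0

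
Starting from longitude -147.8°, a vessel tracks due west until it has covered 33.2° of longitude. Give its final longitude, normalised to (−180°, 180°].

Start at -147.8°; shift −33.2° → -181.0°.
-181.0° lies outside (−180°, 180°]; add 360° → +179.0°.

+179.0°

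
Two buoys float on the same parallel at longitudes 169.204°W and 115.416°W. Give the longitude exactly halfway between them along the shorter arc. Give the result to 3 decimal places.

Signed shortest Δλ from -169.204° to -115.416° is +53.788°.
Midpoint longitude = -169.204° + (+53.788°)/2 = -169.204° + 26.894° = -142.310°.

142.310°W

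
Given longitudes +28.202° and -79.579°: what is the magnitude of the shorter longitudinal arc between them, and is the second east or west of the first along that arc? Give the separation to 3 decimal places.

107.781° west

Raw difference: -79.579 − 28.202 = -107.781°.
Normalise into (−180°, 180°]: -107.781° stays -107.781°.
Negative ⇒ the second point lies to the west; separation 107.781°.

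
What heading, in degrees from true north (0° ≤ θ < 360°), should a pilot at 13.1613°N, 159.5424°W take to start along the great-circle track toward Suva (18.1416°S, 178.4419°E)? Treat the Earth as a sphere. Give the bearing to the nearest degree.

215°

Δλ = 178.4419 − -159.5424 = 337.9843°; wrapped into (−180°, 180°]: -22.0157°.
θ = atan2( sin Δλ · cos φ₂ , cos φ₁ · sin φ₂ − sin φ₁ · cos φ₂ · cos Δλ )
  = atan2(-0.35623, -0.50378) = -144.736° → normalised to [0°, 360°): 215.264°.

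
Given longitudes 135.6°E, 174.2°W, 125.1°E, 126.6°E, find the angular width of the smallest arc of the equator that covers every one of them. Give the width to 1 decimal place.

Sort the longitudes: -174.2°, +125.1°, +126.6°, +135.6°.
Eastward gaps between consecutive values (wrapping around): 299.3°, 1.5°, 9.0°, 50.2°.
Largest gap = 299.3° ⇒ minimal covering band is its complement: 360° − 299.3° = 60.7°.
Band runs from +125.1° eastward to -174.2°, crossing the antimeridian.

60.7°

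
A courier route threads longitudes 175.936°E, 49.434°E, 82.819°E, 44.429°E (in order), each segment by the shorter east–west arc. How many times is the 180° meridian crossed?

0

Leg 1: +175.936° → +49.434°, shortest Δλ = -126.502° (west) — does not cross 180°.
Leg 2: +49.434° → +82.819°, shortest Δλ = 33.385° (east) — does not cross 180°.
Leg 3: +82.819° → +44.429°, shortest Δλ = -38.39° (west) — does not cross 180°.
Total crossings: 0.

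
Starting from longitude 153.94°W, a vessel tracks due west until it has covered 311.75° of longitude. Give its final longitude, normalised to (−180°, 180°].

Start at -153.94°; shift −311.75° → -465.69°.
-465.69° lies outside (−180°, 180°]; add 360° → -105.69°.

105.69°W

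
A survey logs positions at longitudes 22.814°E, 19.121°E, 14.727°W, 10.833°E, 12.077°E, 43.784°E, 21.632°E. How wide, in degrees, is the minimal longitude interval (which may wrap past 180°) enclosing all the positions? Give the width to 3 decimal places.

Sort the longitudes: -14.727°, +10.833°, +12.077°, +19.121°, +21.632°, +22.814°, +43.784°.
Eastward gaps between consecutive values (wrapping around): 25.560°, 1.244°, 7.044°, 2.511°, 1.182°, 20.970°, 301.489°.
Largest gap = 301.489° ⇒ minimal covering band is its complement: 360° − 301.489° = 58.511°.
Band runs from -14.727° eastward to +43.784°.

58.511°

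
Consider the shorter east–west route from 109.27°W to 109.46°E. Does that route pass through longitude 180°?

Naïve |109.46 − -109.27| = 218.73° > 180°, so the shorter arc goes the other way round — across 180°.
Signed shortest Δλ = ((109.46 − -109.27 + 180) mod 360) − 180 = -141.27°.
Going west by 141.27° from -109.27° passes through 180° before reaching +109.46°.

Yes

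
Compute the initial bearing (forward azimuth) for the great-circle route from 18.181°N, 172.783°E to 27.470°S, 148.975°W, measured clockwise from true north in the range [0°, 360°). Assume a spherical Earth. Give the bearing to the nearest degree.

140°

Δλ = -148.975 − 172.783 = -321.758°; wrapped into (−180°, 180°]: 38.242°.
θ = atan2( sin Δλ · cos φ₂ , cos φ₁ · sin φ₂ − sin φ₁ · cos φ₂ · cos Δλ )
  = atan2(0.54920, -0.65569) = 140.051° → normalised to [0°, 360°): 140.051°.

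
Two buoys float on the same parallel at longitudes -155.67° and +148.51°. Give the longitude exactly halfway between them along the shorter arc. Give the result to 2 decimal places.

Signed shortest Δλ from -155.67° to +148.51° is -55.82°.
Midpoint longitude = -155.67° + (-55.82°)/2 = -155.67° − 27.91° = -183.58°.
Normalise into (−180°, 180°]: +176.42°.
(The naïve average (-155.67 + +148.51)/2 = -3.58° is on the wrong side of the globe.)

+176.42°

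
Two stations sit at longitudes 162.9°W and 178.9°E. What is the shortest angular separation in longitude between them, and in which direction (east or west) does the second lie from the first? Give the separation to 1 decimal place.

18.2° west

Raw difference: 178.9 − -162.9 = 341.8°.
Normalise into (−180°, 180°]: 341.8° − 360° = -18.2°.
Negative ⇒ the second point lies to the west; separation 18.2°.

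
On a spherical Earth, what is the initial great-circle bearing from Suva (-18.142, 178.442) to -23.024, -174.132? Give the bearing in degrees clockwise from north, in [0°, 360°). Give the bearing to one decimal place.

126.3°

Δλ = -174.132 − 178.442 = -352.574°; wrapped into (−180°, 180°]: 7.426°.
θ = atan2( sin Δλ · cos φ₂ , cos φ₁ · sin φ₂ − sin φ₁ · cos φ₂ · cos Δλ )
  = atan2(0.11895, -0.08751) = 126.341° → normalised to [0°, 360°): 126.341°.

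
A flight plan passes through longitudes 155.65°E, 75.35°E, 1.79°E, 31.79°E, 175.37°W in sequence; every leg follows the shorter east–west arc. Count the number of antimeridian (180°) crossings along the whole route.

Leg 1: +155.65° → +75.35°, shortest Δλ = -80.3° (west) — does not cross 180°.
Leg 2: +75.35° → +1.79°, shortest Δλ = -73.56° (west) — does not cross 180°.
Leg 3: +1.79° → +31.79°, shortest Δλ = 30.0° (east) — does not cross 180°.
Leg 4: +31.79° → -175.37°, shortest Δλ = 152.84° (east) — crosses 180°.
Total crossings: 1.

1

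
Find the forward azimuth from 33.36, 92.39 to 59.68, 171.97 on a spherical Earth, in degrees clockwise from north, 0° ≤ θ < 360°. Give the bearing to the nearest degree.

37°

Δλ = 171.97 − 92.39 = 79.58°.
θ = atan2( sin Δλ · cos φ₂ , cos φ₁ · sin φ₂ − sin φ₁ · cos φ₂ · cos Δλ )
  = atan2(0.49650, 0.67078) = 36.508° → normalised to [0°, 360°): 36.508°.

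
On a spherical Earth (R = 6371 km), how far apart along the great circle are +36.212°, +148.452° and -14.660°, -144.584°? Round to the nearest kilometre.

9010 km

Δλ = -144.584 − 148.452 = -293.036°; wrapped into (−180°, 180°]: 66.964°.
Δφ = -14.660 − 36.212 = -50.872°.
a = sin²(Δφ/2) + cos φ₁ · cos φ₂ · sin²(Δλ/2) = 0.422035.
c = 2·atan2(√a, √(1−a)) = 1.41423 rad → d = 6371·c ≈ 9010.05 km.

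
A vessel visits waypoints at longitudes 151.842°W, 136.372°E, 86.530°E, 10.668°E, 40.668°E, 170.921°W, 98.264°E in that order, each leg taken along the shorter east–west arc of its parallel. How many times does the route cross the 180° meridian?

Leg 1: -151.842° → +136.372°, shortest Δλ = -71.786° (west) — crosses 180°.
Leg 2: +136.372° → +86.530°, shortest Δλ = -49.842° (west) — does not cross 180°.
Leg 3: +86.530° → +10.668°, shortest Δλ = -75.862° (west) — does not cross 180°.
Leg 4: +10.668° → +40.668°, shortest Δλ = 30.0° (east) — does not cross 180°.
Leg 5: +40.668° → -170.921°, shortest Δλ = 148.411° (east) — crosses 180°.
Leg 6: -170.921° → +98.264°, shortest Δλ = -90.815° (west) — crosses 180°.
Total crossings: 3.

3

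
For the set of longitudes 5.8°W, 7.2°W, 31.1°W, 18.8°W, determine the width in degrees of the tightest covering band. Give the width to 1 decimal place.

25.3°

Sort the longitudes: -31.1°, -18.8°, -7.2°, -5.8°.
Eastward gaps between consecutive values (wrapping around): 12.3°, 11.6°, 1.4°, 334.7°.
Largest gap = 334.7° ⇒ minimal covering band is its complement: 360° − 334.7° = 25.3°.
Band runs from -31.1° eastward to -5.8°.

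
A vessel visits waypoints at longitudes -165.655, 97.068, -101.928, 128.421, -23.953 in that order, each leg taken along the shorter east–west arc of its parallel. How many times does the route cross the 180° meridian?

3

Leg 1: -165.655° → +97.068°, shortest Δλ = -97.277° (west) — crosses 180°.
Leg 2: +97.068° → -101.928°, shortest Δλ = 161.004° (east) — crosses 180°.
Leg 3: -101.928° → +128.421°, shortest Δλ = -129.651° (west) — crosses 180°.
Leg 4: +128.421° → -23.953°, shortest Δλ = -152.374° (west) — does not cross 180°.
Total crossings: 3.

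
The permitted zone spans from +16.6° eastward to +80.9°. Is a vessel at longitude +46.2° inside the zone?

Yes

Band width going east from +16.6° to +80.9°: ((80.9 − 16.6) mod 360) = 64.3°.
Offset of +46.2° east of the west edge: ((46.2 − 16.6) mod 360) = 29.6°.
29.6° ≤ 64.3° ⇒ inside.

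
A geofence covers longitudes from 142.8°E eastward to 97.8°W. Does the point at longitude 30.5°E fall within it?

Band width going east from +142.8° to -97.8°: ((-97.8 − 142.8) mod 360) = 119.4°.
Offset of +30.5° east of the west edge: ((30.5 − 142.8) mod 360) = 247.7°.
247.7° > 119.4° ⇒ outside.

No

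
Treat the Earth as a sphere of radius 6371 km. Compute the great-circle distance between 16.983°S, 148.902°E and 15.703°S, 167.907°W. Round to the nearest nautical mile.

Δλ = -167.907 − 148.902 = -316.809°; wrapped into (−180°, 180°]: 43.191°.
Δφ = -15.703 − -16.983 = 1.280°.
a = sin²(Δφ/2) + cos φ₁ · cos φ₂ · sin²(Δλ/2) = 0.124844.
c = 2·atan2(√a, √(1−a)) = 0.72226 rad → d = 6371·c ≈ 4601.54 km ≈ 2484.63 nmi.

2485 nmi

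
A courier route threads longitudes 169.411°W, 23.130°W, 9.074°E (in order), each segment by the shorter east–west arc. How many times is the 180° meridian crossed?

Leg 1: -169.411° → -23.130°, shortest Δλ = 146.281° (east) — does not cross 180°.
Leg 2: -23.130° → +9.074°, shortest Δλ = 32.204° (east) — does not cross 180°.
Total crossings: 0.

0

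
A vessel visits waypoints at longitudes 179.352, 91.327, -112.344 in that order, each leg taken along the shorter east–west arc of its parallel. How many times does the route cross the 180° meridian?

1

Leg 1: +179.352° → +91.327°, shortest Δλ = -88.025° (west) — does not cross 180°.
Leg 2: +91.327° → -112.344°, shortest Δλ = 156.329° (east) — crosses 180°.
Total crossings: 1.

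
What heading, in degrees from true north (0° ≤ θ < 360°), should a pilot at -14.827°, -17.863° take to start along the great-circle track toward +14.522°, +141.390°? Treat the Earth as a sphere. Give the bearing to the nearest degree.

88°

Δλ = 141.390 − -17.863 = 159.253°.
θ = atan2( sin Δλ · cos φ₂ , cos φ₁ · sin φ₂ − sin φ₁ · cos φ₂ · cos Δλ )
  = atan2(0.34292, 0.01074) = 88.206° → normalised to [0°, 360°): 88.206°.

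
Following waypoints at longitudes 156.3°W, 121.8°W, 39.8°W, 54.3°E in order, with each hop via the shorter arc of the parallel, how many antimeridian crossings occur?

0

Leg 1: -156.3° → -121.8°, shortest Δλ = 34.5° (east) — does not cross 180°.
Leg 2: -121.8° → -39.8°, shortest Δλ = 82.0° (east) — does not cross 180°.
Leg 3: -39.8° → +54.3°, shortest Δλ = 94.1° (east) — does not cross 180°.
Total crossings: 0.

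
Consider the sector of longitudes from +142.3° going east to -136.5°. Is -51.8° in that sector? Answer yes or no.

No

Band width going east from +142.3° to -136.5°: ((-136.5 − 142.3) mod 360) = 81.2°.
Offset of -51.8° east of the west edge: ((-51.8 − 142.3) mod 360) = 165.9°.
165.9° > 81.2° ⇒ outside.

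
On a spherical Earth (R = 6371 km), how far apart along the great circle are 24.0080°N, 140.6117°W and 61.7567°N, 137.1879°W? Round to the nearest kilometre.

4205 km

Δλ = -137.1879 − -140.6117 = 3.4238°.
Δφ = 61.7567 − 24.0080 = 37.7487°.
a = sin²(Δφ/2) + cos φ₁ · cos φ₂ · sin²(Δλ/2) = 0.105034.
c = 2·atan2(√a, √(1−a)) = 0.66010 rad → d = 6371·c ≈ 4205.49 km.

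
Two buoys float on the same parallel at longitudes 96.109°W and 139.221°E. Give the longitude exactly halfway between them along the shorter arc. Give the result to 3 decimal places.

Signed shortest Δλ from -96.109° to +139.221° is -124.670°.
Midpoint longitude = -96.109° + (-124.670°)/2 = -96.109° − 62.335° = -158.444°.
(The naïve average (-96.109 + +139.221)/2 = 21.556° is on the wrong side of the globe.)

158.444°W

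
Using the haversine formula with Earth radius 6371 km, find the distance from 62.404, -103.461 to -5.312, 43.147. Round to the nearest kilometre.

13104 km

Δλ = 43.147 − -103.461 = 146.608°.
Δφ = -5.312 − 62.404 = -67.716°.
a = sin²(Δφ/2) + cos φ₁ · cos φ₂ · sin²(Δλ/2) = 0.733576.
c = 2·atan2(√a, √(1−a)) = 2.05686 rad → d = 6371·c ≈ 13104.27 km.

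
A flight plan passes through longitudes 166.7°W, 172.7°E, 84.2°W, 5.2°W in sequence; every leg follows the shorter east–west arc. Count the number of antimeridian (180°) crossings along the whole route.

Leg 1: -166.7° → +172.7°, shortest Δλ = -20.6° (west) — crosses 180°.
Leg 2: +172.7° → -84.2°, shortest Δλ = 103.1° (east) — crosses 180°.
Leg 3: -84.2° → -5.2°, shortest Δλ = 79.0° (east) — does not cross 180°.
Total crossings: 2.

2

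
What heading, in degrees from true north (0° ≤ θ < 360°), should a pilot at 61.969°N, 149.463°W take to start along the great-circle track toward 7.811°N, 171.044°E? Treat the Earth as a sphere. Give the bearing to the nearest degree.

Δλ = 171.044 − -149.463 = 320.507°; wrapped into (−180°, 180°]: -39.493°.
θ = atan2( sin Δλ · cos φ₂ , cos φ₁ · sin φ₂ − sin φ₁ · cos φ₂ · cos Δλ )
  = atan2(-0.63008, -0.61099) = -134.118° → normalised to [0°, 360°): 225.882°.

226°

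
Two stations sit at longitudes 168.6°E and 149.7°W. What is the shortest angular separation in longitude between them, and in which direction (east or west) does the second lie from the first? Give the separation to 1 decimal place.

Raw difference: -149.7 − 168.6 = -318.3°.
Normalise into (−180°, 180°]: -318.3° + 360° = 41.7°.
Positive ⇒ the second point lies to the east; separation 41.7°.

41.7° east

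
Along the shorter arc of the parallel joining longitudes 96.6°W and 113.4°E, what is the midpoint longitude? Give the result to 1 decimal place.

Signed shortest Δλ from -96.6° to +113.4° is -150.0°.
Midpoint longitude = -96.6° + (-150.0°)/2 = -96.6° − 75.0° = -171.6°.
(The naïve average (-96.6 + +113.4)/2 = 8.4° is on the wrong side of the globe.)

171.6°W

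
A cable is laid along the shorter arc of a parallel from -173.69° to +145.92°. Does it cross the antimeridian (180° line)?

Yes

Naïve |145.92 − -173.69| = 319.61° > 180°, so the shorter arc goes the other way round — across 180°.
Signed shortest Δλ = ((145.92 − -173.69 + 180) mod 360) − 180 = -40.39°.
Going west by 40.39° from -173.69° passes through 180° before reaching +145.92°.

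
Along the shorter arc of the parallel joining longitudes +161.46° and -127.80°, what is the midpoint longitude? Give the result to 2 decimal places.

-163.17°

Signed shortest Δλ from +161.46° to -127.80° is +70.74°.
Midpoint longitude = +161.46° + (+70.74°)/2 = +161.46° + 35.37° = +196.83°.
Normalise into (−180°, 180°]: -163.17°.
(The naïve average (+161.46 + -127.80)/2 = 16.83° is on the wrong side of the globe.)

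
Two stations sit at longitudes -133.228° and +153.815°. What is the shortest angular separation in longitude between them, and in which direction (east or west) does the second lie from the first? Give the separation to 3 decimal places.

Raw difference: 153.815 − -133.228 = 287.043°.
Normalise into (−180°, 180°]: 287.043° − 360° = -72.957°.
Negative ⇒ the second point lies to the west; separation 72.957°.

72.957° west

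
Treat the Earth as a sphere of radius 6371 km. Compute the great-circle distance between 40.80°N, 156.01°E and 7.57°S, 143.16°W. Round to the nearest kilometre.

Δλ = -143.16 − 156.01 = -299.17°; wrapped into (−180°, 180°]: 60.83°.
Δφ = -7.57 − 40.80 = -48.37°.
a = sin²(Δφ/2) + cos φ₁ · cos φ₂ · sin²(Δλ/2) = 0.360167.
c = 2·atan2(√a, √(1−a)) = 1.28735 rad → d = 6371·c ≈ 8201.71 km.

8202 km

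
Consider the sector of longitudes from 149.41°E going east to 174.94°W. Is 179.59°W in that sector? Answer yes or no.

Yes

Band width going east from +149.41° to -174.94°: ((-174.94 − 149.41) mod 360) = 35.65°.
Offset of -179.59° east of the west edge: ((-179.59 − 149.41) mod 360) = 31.00°.
31.00° ≤ 35.65° ⇒ inside.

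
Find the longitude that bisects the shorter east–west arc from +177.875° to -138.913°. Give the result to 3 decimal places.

-160.519°

Signed shortest Δλ from +177.875° to -138.913° is +43.212°.
Midpoint longitude = +177.875° + (+43.212°)/2 = +177.875° + 21.606° = +199.481°.
Normalise into (−180°, 180°]: -160.519°.
(The naïve average (+177.875 + -138.913)/2 = 19.481° is on the wrong side of the globe.)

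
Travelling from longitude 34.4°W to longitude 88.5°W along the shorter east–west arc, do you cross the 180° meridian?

Signed shortest Δλ = ((-88.5 − -34.4 + 180) mod 360) − 180 = -54.1°.
Going west by 54.1° from -34.4° reaches -88.5° without touching 180°.

No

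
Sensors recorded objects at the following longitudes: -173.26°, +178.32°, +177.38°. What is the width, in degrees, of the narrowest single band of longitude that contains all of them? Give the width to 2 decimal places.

Sort the longitudes: -173.26°, +177.38°, +178.32°.
Eastward gaps between consecutive values (wrapping around): 350.64°, 0.94°, 8.42°.
Largest gap = 350.64° ⇒ minimal covering band is its complement: 360° − 350.64° = 9.36°.
Band runs from +177.38° eastward to -173.26°, crossing the antimeridian.

9.36°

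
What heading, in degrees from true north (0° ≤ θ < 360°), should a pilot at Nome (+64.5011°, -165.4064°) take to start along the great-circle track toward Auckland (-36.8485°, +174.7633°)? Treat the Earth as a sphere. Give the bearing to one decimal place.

196.1°

Δλ = 174.7633 − -165.4064 = 340.1697°; wrapped into (−180°, 180°]: -19.8303°.
θ = atan2( sin Δλ · cos φ₂ , cos φ₁ · sin φ₂ − sin φ₁ · cos φ₂ · cos Δλ )
  = atan2(-0.27146, -0.93761) = -163.853° → normalised to [0°, 360°): 196.147°.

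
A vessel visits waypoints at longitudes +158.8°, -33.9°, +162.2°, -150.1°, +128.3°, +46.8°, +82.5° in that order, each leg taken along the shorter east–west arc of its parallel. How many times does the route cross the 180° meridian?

Leg 1: +158.8° → -33.9°, shortest Δλ = 167.3° (east) — crosses 180°.
Leg 2: -33.9° → +162.2°, shortest Δλ = -163.9° (west) — crosses 180°.
Leg 3: +162.2° → -150.1°, shortest Δλ = 47.7° (east) — crosses 180°.
Leg 4: -150.1° → +128.3°, shortest Δλ = -81.6° (west) — crosses 180°.
Leg 5: +128.3° → +46.8°, shortest Δλ = -81.5° (west) — does not cross 180°.
Leg 6: +46.8° → +82.5°, shortest Δλ = 35.7° (east) — does not cross 180°.
Total crossings: 4.

4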